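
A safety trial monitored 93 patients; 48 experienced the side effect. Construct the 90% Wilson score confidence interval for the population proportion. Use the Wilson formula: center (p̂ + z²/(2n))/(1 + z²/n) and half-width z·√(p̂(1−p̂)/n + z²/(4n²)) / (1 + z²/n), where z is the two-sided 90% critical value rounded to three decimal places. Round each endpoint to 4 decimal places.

Here p̂ = 48/93 = 0.51613 and z = 1.645 (z² = 2.706025).
Denominator 1 + z²/n = 1 + 2.706025/93 = 1.029097.
Center = (0.51613 + 0.014549)/1.029097 = 0.51567.
Radicand: p̂(1−p̂)/n + z²/(4n²) = 0.002685375 + 0.000078218 = 0.002763593.
Half-width = 1.645·√0.002763593/1.029097 = 0.08403.
CI: 0.51567 ± 0.08403 = (0.4316, 0.5997).

(0.4316, 0.5997)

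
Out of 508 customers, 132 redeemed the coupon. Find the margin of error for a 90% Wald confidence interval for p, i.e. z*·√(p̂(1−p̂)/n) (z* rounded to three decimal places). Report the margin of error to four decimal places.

ME = 0.0320

p̂ = 132/508 = 0.25984.
SE = √(p̂(1−p̂)/n) = √(0.192324/508) = 0.019457.
For 90% confidence, z* = 1.645.
Margin of error = z*·SE = 1.645 × 0.019457 = 0.0320.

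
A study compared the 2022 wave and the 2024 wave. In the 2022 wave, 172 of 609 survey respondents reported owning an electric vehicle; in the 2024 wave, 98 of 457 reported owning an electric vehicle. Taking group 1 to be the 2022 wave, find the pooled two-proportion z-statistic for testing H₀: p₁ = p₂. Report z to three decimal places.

Sample proportions: p̂₁ = 172/609 = 0.28243 and p̂₂ = 98/457 = 0.21444.
Pooling: p̂ = 270/1066 = 0.25328.
SE = √[p̂(1−p̂)(1/n₁+1/n₂)] = √[0.25328·0.74672·(1/609+1/457)] ≈ 0.026915.
z = 0.06799/0.026915 = 2.526.

z = 2.526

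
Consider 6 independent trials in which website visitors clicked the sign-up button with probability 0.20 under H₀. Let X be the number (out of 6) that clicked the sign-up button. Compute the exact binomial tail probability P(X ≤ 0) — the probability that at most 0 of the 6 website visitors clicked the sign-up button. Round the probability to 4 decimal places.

P = 0.2621

X is binomial with n = 6 and p = 0.20.
P(X ≤ 0) = C(6,0)·0.20^0·0.80^6.
= 0.262144 = 0.2621.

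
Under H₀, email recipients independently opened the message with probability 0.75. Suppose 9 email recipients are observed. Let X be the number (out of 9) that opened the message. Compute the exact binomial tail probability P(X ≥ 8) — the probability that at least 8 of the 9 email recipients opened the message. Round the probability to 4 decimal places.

P = 0.3003

X is binomial with n = 9 and p = 0.75.
P(X ≥ 8) = C(9,8)·0.75^8·0.25^1 + C(9,9)·0.75^9·0.25^0.
= 0.225254 + 0.075085 = 0.3003.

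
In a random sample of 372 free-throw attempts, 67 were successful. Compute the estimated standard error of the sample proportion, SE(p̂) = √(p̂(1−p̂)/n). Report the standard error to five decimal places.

The sample proportion is 67/372 = 0.18011.
p̂(1−p̂) = 0.147670.
Dividing by n and taking the root: √0.000396962 = 0.01992.

SE = 0.01992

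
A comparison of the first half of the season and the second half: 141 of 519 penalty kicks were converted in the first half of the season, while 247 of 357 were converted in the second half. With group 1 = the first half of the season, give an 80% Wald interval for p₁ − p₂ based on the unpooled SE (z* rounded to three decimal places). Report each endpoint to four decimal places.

(-0.4603, -0.3801)

p̂₁ = 0.27168, p̂₂ = 0.69188, so the observed difference is -0.42020.
SE = √(0.000381249 + 0.000597152) = √0.000978401 = 0.031279.
For 80% confidence, z* = 1.282. Margin of error = 0.04010.
Interval: -0.42020 ± 0.04010 → (-0.4603, -0.3801).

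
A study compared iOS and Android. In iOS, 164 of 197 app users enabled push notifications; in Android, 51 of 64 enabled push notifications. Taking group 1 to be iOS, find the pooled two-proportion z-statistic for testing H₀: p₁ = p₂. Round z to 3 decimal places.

z = 0.650

Sample proportions: p̂₁ = 164/197 = 0.83249 and p̂₂ = 51/64 = 0.79688.
Pooling: p̂ = 215/261 = 0.82375.
Pooled SE = √[0.1451828·0.02070114] ≈ 0.054822.
z = 0.03561/0.054822 = 0.650.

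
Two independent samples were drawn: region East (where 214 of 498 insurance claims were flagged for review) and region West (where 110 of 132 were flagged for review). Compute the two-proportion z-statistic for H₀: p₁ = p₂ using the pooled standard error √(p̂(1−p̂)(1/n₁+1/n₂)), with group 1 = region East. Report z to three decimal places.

z = -8.249

p̂₁ = 214/498 = 0.42972, p̂₂ = 110/132 = 0.83333.
Pooled p̂ = (214+110)/(498+132) = 324/630 = 0.51429.
Pooled SE = √[0.2497959·0.00958379] ≈ 0.048928.
z = (p̂₁ − p̂₂)/SE = (0.42972 − 0.83333)/0.048928 = -0.40361/0.048928 = -8.249.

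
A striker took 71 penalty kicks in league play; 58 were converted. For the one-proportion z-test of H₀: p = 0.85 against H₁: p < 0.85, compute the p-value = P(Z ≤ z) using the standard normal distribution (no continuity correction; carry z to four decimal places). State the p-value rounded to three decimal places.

p-value = 0.217

The sample proportion is 58/71 = 0.81690.
Under H₀, SE = √(p₀(1−p₀)/n) = √(0.85·0.15/71) = √0.001795775 = 0.042377.
Test statistic (full precision, shown to 4 dp): z = (58/71 − 0.85)/SE₀ ≈ -0.7811.
p-value = P(Z ≤ z) with z = -0.7811 → 0.217.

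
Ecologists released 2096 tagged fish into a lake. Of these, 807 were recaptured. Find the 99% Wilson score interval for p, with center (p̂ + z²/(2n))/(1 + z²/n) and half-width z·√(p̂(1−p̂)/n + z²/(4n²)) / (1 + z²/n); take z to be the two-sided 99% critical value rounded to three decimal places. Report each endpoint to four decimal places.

(0.3580, 0.4127)

Here p̂ = 807/2096 = 0.38502 and z = 2.576 (z² = 6.635776).
1 + z²/n = 1.003166.
Center = (0.38502 + 0.001583)/1.003166 = 0.38538.
Radicand: p̂(1−p̂)/n + z²/(4n²) = 0.000112967 + 0.000000378 = 0.000113345.
Half-width = z·√(radicand)/denom = 2.576·0.010646/1.003166 = 0.02734.
So the interval runs from 0.3580 to 0.4127.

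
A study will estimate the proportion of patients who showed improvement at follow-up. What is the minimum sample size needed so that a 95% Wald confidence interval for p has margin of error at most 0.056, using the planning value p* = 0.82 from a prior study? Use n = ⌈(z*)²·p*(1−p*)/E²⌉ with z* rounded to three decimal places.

The 95% critical value is z* = 1.960.
p*(1−p*) = 0.1476.
(z*)²·p*(1−p*)/E² = 3.841600·0.1476/0.003136 = 180.810.
⌈180.810⌉ = 181.

n = 181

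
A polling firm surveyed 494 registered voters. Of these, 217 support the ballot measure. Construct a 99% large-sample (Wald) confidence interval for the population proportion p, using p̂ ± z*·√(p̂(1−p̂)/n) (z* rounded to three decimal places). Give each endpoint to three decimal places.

p̂ = 217/494 = 0.43927.
SE(p̂) = √(0.43927·0.56073/494) = 0.022330.
The 99% critical value is z* = 2.576.
Margin = 2.576·0.022330 = 0.05752.
CI: 0.43927 ± 0.05752 = (0.382, 0.497).

(0.382, 0.497)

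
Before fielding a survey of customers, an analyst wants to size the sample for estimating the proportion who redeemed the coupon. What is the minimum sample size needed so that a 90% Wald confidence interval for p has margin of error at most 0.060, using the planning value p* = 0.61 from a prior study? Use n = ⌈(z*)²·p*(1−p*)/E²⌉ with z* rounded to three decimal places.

The 90% critical value is z* = 1.645.
p*(1−p*) = 0.61·0.39 = 0.2379.
(z*)²·p*(1−p*)/E² = 2.706025·0.2379/0.003600 = 178.823.
Rounding up, n = 179.

n = 179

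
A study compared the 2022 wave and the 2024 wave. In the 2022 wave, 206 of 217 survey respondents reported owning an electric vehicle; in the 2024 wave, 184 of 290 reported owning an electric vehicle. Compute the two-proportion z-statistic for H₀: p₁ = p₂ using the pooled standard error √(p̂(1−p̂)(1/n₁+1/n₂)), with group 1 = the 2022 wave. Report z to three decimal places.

p̂₁ = 206/217 = 0.94931, p̂₂ = 184/290 = 0.63448.
Pooling: p̂ = 390/507 = 0.76923.
Pooled SE = √[0.1775148·0.00805657] ≈ 0.037817.
z = (p̂₁ − p̂₂)/SE = (0.94931 − 0.63448)/0.037817 = 0.31483/0.037817 = 8.325.

z = 8.325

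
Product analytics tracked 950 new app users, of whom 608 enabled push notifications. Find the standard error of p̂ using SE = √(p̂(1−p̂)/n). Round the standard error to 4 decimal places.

The sample proportion is 608/950 = 0.64000.
p̂(1−p̂) = 0.64000·0.36000 = 0.230400.
SE = √(0.230400/950) = √0.000242526 = 0.0156.

SE = 0.0156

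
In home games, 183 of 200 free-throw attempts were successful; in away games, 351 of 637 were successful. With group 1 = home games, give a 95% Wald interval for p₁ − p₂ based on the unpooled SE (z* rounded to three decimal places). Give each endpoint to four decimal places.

p̂₁ = 183/200 = 0.91500, p̂₂ = 351/637 = 0.55102; p̂₁ − p̂₂ = 0.36398.
Unpooled SE = √(p̂₁(1−p̂₁)/n₁ + p̂₂(1−p̂₂)/n₂) = √(0.000388875 + 0.000388378) = 0.027879.
For 95% confidence, z* = 1.960. Margin of error = 0.05464.
CI: 0.36398 ± 0.05464 = (0.3093, 0.4186).

(0.3093, 0.4186)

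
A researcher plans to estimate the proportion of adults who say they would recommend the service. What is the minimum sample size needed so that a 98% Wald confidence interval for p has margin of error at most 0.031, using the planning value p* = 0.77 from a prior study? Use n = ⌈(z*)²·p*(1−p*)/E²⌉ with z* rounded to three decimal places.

n = 998

For 98% confidence, z* = 2.326.
p*(1−p*) = 0.77·0.23 = 0.1771.
Required n before rounding: 5.410276 × 0.1771 / 0.031² = 997.045.
Rounding up, n = 998.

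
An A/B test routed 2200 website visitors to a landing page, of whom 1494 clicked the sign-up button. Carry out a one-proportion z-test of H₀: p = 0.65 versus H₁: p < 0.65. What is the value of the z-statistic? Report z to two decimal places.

z = 2.86

Sample proportion p̂ = 1494/2200 = 0.67909.
SE₀ = √(0.65·0.35/2200) = 0.010169.
z = (0.67909 − 0.65)/0.010169 = 0.02909/0.010169 = 2.86.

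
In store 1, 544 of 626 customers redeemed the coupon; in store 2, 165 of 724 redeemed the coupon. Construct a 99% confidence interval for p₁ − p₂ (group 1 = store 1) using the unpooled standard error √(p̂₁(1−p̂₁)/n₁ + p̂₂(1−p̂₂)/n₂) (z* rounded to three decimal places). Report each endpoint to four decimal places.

(0.5880, 0.6942)

p̂₁ = 544/626 = 0.86901, p̂₂ = 165/724 = 0.22790; p̂₁ − p̂₂ = 0.64111.
SE = √(0.000181840 + 0.000243041) = √0.000424881 = 0.020613.
For 99% confidence, z* = 2.576. Margin of error = 0.05310.
So the interval runs from 0.5880 to 0.6942.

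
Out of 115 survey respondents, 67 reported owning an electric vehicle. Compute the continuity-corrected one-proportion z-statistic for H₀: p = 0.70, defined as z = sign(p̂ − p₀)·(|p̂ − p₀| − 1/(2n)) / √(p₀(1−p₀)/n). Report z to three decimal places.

z = -2.645

Sample proportion p̂ = 67/115 = 0.58261. p̂ − p₀ = -0.117391.
Continuity correction 1/(2n) = 1/230 = 0.004348.
Corrected numerator: |-0.117391| − 0.004348 = 0.113043.
Null standard error: √(0.70·0.30/115) = √0.001826087 = 0.042733.
z = −0.113043/0.042733 = -2.645.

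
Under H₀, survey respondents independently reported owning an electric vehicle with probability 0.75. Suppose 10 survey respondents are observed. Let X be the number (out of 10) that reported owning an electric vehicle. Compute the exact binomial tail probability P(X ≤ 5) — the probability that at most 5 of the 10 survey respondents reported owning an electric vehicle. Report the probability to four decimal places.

X is binomial with n = 10 and p = 0.75.
P(X ≤ 5) = Σ_{j=0}^{5} C(10,j)·0.75^j·0.25^{10−j}.
= 0.000001 + 0.000029 + 0.000386 + 0.003090 + 0.016222 + 0.058399 = 0.0781.

P = 0.0781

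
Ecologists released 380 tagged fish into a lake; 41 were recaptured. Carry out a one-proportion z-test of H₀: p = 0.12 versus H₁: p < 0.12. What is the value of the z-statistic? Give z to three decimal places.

z = -0.726

p̂ = 41/380 = 0.10789.
Null standard error: √(0.12·0.88/380) = √0.000277895 = 0.016670.
z = (0.10789 − 0.12)/0.016670 = -0.01211/0.016670 = -0.726.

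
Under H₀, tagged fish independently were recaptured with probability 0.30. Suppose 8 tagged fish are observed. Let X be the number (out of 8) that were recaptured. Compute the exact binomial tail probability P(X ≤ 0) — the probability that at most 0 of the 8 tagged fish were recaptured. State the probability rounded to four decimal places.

X ~ Binomial(n=8, p=0.30).
P(X ≤ 0) = C(8,0)·0.30^0·0.70^8.
= 0.057648 = 0.0576.

P = 0.0576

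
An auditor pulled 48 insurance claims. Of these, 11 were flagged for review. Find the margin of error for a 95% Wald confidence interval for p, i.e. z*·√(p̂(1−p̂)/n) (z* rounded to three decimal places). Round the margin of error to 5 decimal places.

ME = 0.11890

Sample proportion p̂ = 11/48 = 0.22917.
SE(p̂) = √(0.22917·0.77083/48) = 0.060665.
z* = 1.960 at the 95% level.
Margin of error = z*·SE = 1.960 × 0.060665 = 0.11890.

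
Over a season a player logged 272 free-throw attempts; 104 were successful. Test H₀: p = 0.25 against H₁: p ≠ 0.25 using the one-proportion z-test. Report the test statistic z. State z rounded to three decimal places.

p̂ = 104/272 = 0.38235.
Under H₀, SE = √(p₀(1−p₀)/n) = √(0.25·0.75/272) = √0.000689338 = 0.026255.
Test statistic: z = 0.13235/0.026255 = 5.041.

z = 5.041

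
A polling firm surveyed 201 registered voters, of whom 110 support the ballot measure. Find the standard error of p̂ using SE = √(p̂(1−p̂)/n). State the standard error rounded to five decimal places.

p̂ = 110/201 = 0.54726.
p̂(1−p̂) = 0.247766.
SE = √(0.247766/201) = √0.001232667 = 0.03511.

SE = 0.03511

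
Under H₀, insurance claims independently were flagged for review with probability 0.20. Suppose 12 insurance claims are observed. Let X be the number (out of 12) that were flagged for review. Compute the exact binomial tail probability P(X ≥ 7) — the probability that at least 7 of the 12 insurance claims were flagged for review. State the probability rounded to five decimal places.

P = 0.00390

X ~ Binomial(n=12, p=0.20).
P(X ≥ 7) = Σ_{j=7}^{12} C(12,j)·0.20^j·0.80^{12−j}.
= 0.003322 + 0.000519 + 0.000058 + 0.000004 + 0.000000 + 0.000000 = 0.00390.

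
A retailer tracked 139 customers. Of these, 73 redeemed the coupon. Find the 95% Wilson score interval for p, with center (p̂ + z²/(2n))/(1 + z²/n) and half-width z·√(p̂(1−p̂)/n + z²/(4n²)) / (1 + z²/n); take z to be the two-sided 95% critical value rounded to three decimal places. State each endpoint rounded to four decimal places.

Here p̂ = 73/139 = 0.52518 and z = 1.960 (z² = 3.841600).
Denominator 1 + z²/n = 1 + 3.841600/139 = 1.027637.
Adjusted center: (0.52518 + z²/(2n))/1.027637 = 0.52450.
Radicand: p̂(1−p̂)/n + z²/(4n²) = 0.001794000 + 0.000049708 = 0.001843708.
Half-width = 1.960·√0.001843708/1.027637 = 0.08190.
CI: 0.52450 ± 0.08190 = (0.4426, 0.6064).

(0.4426, 0.6064)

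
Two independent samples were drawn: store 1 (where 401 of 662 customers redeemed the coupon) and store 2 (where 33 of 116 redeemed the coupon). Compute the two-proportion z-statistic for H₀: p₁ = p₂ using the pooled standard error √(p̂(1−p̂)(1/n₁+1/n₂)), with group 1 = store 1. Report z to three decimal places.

Sample proportions: p̂₁ = 401/662 = 0.60574 and p̂₂ = 33/116 = 0.28448.
Pooling: p̂ = 434/778 = 0.55784.
SE = √[p̂(1−p̂)(1/n₁+1/n₂)] = √[0.55784·0.44216·(1/662+1/116)] ≈ 0.049989.
z = (p̂₁ − p̂₂)/SE = (0.60574 − 0.28448)/0.049989 = 0.32126/0.049989 = 6.427.

z = 6.427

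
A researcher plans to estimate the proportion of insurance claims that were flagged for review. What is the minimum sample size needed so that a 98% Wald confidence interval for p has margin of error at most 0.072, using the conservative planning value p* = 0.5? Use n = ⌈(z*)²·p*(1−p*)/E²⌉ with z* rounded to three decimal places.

The 98% critical value is z* = 2.326.
p*(1−p*) = 0.50·0.50 = 0.2500.
(z*)²·p*(1−p*)/E² = 5.410276·0.2500/0.005184 = 260.912.
⌈260.912⌉ = 261.

n = 261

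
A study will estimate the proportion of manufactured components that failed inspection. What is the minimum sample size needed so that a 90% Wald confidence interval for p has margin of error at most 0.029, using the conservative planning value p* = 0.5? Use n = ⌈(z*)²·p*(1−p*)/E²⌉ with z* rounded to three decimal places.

n = 805

The 90% critical value is z* = 1.645.
p*(1−p*) = 0.2500.
Required n before rounding: 2.706025 × 0.2500 / 0.029² = 804.407.
Rounding up, n = 805.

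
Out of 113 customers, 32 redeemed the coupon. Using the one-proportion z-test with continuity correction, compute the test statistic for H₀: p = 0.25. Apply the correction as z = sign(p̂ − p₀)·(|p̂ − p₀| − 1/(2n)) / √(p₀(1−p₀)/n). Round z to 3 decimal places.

z = 0.706

Sample proportion p̂ = 32/113 = 0.28319. p̂ − p₀ = 0.033186.
Continuity correction 1/(2n) = 1/226 = 0.004425.
Corrected numerator: |0.033186| − 0.004425 = 0.028761.
SE₀ = √(0.25·0.75/113) = 0.040734.
z = +0.028761/0.040734 = 0.706.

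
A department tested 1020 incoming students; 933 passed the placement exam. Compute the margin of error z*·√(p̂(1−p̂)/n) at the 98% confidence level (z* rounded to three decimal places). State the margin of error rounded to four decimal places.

With x = 933 successes in n = 1020, p̂ = 0.91471.
Standard error of p̂: √(0.078019/1020) = √0.000076489 = 0.008746.
For 98% confidence, z* = 2.326.
Margin of error = z*·SE = 2.326 × 0.008746 = 0.0203.

ME = 0.0203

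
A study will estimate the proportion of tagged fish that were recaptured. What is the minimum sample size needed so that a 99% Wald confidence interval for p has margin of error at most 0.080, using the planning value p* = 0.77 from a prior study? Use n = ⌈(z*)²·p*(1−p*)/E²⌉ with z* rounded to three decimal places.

n = 184

The 99% critical value is z* = 2.576.
p*(1−p*) = 0.77·0.23 = 0.1771.
(z*)²·p*(1−p*)/E² = 6.635776·0.1771/0.006400 = 183.624.
⌈183.624⌉ = 184.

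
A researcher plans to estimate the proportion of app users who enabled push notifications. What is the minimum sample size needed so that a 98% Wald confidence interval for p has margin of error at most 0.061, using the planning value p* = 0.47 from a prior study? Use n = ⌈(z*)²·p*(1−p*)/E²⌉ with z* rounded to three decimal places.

The 98% critical value is z* = 2.326.
p*(1−p*) = 0.2491.
(z*)²·p*(1−p*)/E² = 5.410276·0.2491/0.003721 = 362.188.
⌈362.188⌉ = 363.

n = 363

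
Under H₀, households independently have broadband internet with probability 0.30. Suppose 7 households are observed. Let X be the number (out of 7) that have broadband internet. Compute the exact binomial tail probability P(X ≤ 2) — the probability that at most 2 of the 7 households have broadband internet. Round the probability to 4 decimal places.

X is binomial with n = 7 and p = 0.30.
P(X ≤ 2) = C(7,0)·0.30^0·0.70^7 + C(7,1)·0.30^1·0.70^6 + C(7,2)·0.30^2·0.70^5.
= 0.082354 + 0.247063 + 0.317652 = 0.6471.

P = 0.6471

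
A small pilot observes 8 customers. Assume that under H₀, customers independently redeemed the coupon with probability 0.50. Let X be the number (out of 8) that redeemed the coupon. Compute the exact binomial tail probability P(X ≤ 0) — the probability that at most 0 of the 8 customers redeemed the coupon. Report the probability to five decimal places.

P = 0.00391

X ~ Binomial(n=8, p=0.50).
P(X ≤ 0) = C(8,0)·0.50^0·0.50^8.
= 0.003906 = 0.00391.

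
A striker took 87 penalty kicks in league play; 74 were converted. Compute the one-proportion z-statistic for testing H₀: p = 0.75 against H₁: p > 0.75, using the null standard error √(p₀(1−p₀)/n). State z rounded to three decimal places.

Sample proportion p̂ = 74/87 = 0.85057.
Null standard error: √(0.75·0.25/87) = √0.002155172 = 0.046424.
z = (0.85057 − 0.75)/0.046424 = 0.10057/0.046424 = 2.166.

z = 2.166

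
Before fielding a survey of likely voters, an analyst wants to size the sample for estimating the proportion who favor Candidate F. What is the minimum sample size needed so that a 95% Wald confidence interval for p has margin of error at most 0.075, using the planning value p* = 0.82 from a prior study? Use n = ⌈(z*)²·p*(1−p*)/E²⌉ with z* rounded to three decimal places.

The 95% critical value is z* = 1.960.
p*(1−p*) = 0.82·0.18 = 0.1476.
Required n before rounding: 3.841600 × 0.1476 / 0.075² = 100.804.
Rounding up, n = 101.

n = 101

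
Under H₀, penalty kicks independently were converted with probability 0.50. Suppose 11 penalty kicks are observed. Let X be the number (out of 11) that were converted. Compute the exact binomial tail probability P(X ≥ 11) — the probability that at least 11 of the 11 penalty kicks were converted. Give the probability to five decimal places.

P = 0.00049

X is binomial with n = 11 and p = 0.50.
P(X ≥ 11) = C(11,11)·0.50^11·0.50^0.
= 0.000488 = 0.00049.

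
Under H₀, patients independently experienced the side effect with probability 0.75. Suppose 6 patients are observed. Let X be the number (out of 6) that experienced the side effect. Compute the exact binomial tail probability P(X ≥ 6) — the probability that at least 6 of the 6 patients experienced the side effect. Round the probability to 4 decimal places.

P = 0.1780

X is binomial with n = 6 and p = 0.75.
P(X ≥ 6) = C(6,6)·0.75^6·0.25^0.
= 0.177979 = 0.1780.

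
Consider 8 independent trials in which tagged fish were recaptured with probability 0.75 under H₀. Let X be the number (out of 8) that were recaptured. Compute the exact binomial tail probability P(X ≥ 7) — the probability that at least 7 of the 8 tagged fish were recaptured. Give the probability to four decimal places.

X is binomial with n = 8 and p = 0.75.
P(X ≥ 7) = C(8,7)·0.75^7·0.25^1 + C(8,8)·0.75^8·0.25^0.
= 0.266968 + 0.100113 = 0.3671.

P = 0.3671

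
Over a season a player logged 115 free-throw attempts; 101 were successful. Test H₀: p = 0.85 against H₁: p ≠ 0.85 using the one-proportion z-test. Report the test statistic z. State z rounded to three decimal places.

z = 0.849

The sample proportion is 101/115 = 0.87826.
Null standard error: √(0.85·0.15/115) = √0.001108696 = 0.033297.
z = (p̂ − p₀)/SE = (0.87826 − 0.85)/0.033297 = 0.849.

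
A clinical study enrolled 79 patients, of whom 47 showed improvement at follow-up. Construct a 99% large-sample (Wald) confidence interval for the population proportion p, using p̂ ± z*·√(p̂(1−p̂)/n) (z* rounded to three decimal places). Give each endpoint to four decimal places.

(0.4527, 0.7372)

p̂ = 47/79 = 0.59494.
SE = √(p̂(1−p̂)/n) = √(0.240987/79) = 0.055231.
For 99% confidence, z* = 2.576.
Margin = 2.576·0.055231 = 0.14228.
CI: 0.59494 ± 0.14228 = (0.4527, 0.7372).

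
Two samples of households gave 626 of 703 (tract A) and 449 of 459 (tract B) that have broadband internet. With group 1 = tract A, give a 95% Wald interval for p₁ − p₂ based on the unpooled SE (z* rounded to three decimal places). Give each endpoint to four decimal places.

p̂₁ = 626/703 = 0.89047, p̂₂ = 449/459 = 0.97821; p̂₁ − p̂₂ = -0.08774.
Unpooled SE = √(p̂₁(1−p̂₁)/n₁ + p̂₂(1−p̂₂)/n₂) = √(0.000138739 + 0.000046431) = 0.013608.
The 95% critical value is z* = 1.960. Margin of error = 0.02667.
So the interval runs from -0.1144 to -0.0611.

(-0.1144, -0.0611)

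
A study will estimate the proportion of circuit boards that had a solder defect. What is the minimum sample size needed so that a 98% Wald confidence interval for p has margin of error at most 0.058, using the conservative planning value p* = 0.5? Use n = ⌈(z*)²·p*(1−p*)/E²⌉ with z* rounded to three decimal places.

n = 403

z* = 2.326 at the 98% level.
p*(1−p*) = 0.50·0.50 = 0.2500.
Required n before rounding: 5.410276 × 0.2500 / 0.058² = 402.072.
Rounding up, n = 403.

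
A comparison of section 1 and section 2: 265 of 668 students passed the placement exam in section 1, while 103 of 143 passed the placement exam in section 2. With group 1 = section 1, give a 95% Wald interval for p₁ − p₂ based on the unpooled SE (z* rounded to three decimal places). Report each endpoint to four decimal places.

p̂₁ = 265/668 = 0.39671, p̂₂ = 103/143 = 0.72028; p̂₁ − p̂₂ = -0.32357.
Unpooled SE = √(p̂₁(1−p̂₁)/n₁ + p̂₂(1−p̂₂)/n₂) = √(0.000358279 + 0.001408929) = 0.042038.
z* = 1.960 at the 95% level. Margin = 1.960·0.042038 = 0.08239.
CI: -0.32357 ± 0.08239 = (-0.4060, -0.2412).

(-0.4060, -0.2412)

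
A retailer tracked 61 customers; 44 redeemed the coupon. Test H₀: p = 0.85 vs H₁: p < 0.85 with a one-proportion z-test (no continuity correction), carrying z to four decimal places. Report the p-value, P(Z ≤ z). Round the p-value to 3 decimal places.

p-value = 0.002

With x = 44 successes in n = 61, p̂ = 0.72131.
SE₀ = √(0.85·0.15/61) = 0.045718.
z = (p̂ − p₀)/SE = (44/61 − 0.85)/0.045718 ≈ -2.8148.
From the standard normal, P(Z ≤ z) = 0.002.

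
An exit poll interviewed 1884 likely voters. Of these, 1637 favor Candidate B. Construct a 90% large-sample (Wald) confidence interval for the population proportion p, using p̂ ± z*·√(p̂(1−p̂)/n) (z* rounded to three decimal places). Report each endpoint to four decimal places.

(0.8561, 0.8817)

The sample proportion is 1637/1884 = 0.86890.
SE = √(p̂(1−p̂)/n) = √(0.113916/1884) = 0.007776.
The 90% critical value is z* = 1.645.
Margin of error: 1.645 × 0.007776 = 0.01279.
CI: 0.86890 ± 0.01279 = (0.8561, 0.8817).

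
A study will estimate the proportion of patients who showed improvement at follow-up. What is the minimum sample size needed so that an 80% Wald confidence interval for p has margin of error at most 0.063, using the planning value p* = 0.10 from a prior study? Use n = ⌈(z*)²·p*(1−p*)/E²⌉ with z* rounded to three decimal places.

For 80% confidence, z* = 1.282.
p*(1−p*) = 0.10·0.90 = 0.0900.
Required n before rounding: 1.643524 × 0.0900 / 0.063² = 37.268.
⌈37.268⌉ = 38.

n = 38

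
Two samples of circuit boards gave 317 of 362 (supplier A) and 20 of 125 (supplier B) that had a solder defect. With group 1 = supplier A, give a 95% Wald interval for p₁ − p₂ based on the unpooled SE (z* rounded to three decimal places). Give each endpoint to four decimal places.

p̂₁ = 317/362 = 0.87569, p̂₂ = 20/125 = 0.16000; p̂₁ − p̂₂ = 0.71569.
Unpooled SE = √(p̂₁(1−p̂₁)/n₁ + p̂₂(1−p̂₂)/n₂) = √(0.000300709 + 0.001075200) = 0.037093.
z* = 1.960 at the 95% level. Margin = 1.960·0.037093 = 0.07270.
Interval: 0.71569 ± 0.07270 → (0.6430, 0.7884).

(0.6430, 0.7884)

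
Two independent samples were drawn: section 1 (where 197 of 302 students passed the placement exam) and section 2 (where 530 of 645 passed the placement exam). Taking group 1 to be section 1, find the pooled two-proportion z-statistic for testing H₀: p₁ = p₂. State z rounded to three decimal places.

Sample proportions: p̂₁ = 197/302 = 0.65232 and p̂₂ = 530/645 = 0.82171.
Pooled p̂ = (197+530)/(302+645) = 727/947 = 0.76769.
Pooled SE = √[0.1783434·0.00486165] ≈ 0.029446.
z = -0.16939/0.029446 = -5.753.

z = -5.753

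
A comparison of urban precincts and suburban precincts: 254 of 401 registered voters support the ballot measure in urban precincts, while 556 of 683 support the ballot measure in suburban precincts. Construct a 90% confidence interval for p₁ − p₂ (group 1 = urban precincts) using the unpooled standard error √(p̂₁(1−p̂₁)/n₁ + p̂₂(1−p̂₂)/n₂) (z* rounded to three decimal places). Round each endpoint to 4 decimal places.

(-0.2272, -0.1341)

p̂₁ = 0.63342, p̂₂ = 0.81406, so the observed difference is -0.18064.
SE = √(0.000579052 + 0.000221624) = √0.000800676 = 0.028296.
The 90% critical value is z* = 1.645. Margin = 1.645·0.028296 = 0.04655.
So the interval runs from -0.2272 to -0.1341.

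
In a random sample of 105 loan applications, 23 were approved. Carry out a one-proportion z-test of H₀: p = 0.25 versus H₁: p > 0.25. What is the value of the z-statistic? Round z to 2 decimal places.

p̂ = 23/105 = 0.21905.
SE₀ = √(0.25·0.75/105) = 0.042258.
z = (p̂ − p₀)/SE = (0.21905 − 0.25)/0.042258 = -0.73.

z = -0.73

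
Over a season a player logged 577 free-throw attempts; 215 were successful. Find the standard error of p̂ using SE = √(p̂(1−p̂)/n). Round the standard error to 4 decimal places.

SE = 0.0201

With x = 215 successes in n = 577, p̂ = 0.37262.
p̂(1−p̂) = 0.37262·0.62738 = 0.233774.
SE = √(0.233774/577) = √0.000405154 = 0.0201.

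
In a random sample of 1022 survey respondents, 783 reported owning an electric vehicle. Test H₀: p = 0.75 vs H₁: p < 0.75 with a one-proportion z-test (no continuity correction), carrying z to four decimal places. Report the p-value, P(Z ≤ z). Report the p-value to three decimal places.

p-value = 0.883

With x = 783 successes in n = 1022, p̂ = 0.76614.
Null standard error: √(0.75·0.25/1022) = √0.000183464 = 0.013545.
z = (p̂ − p₀)/SE = (783/1022 − 0.75)/0.013545 ≈ 1.1919.
p-value = P(Z ≤ z) with z = 1.1919 → 0.883.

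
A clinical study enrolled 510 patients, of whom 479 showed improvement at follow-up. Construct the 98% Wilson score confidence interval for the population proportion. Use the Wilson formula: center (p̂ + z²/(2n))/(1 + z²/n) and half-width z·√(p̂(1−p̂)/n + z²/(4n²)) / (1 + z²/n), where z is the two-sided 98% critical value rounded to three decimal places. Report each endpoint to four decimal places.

Here p̂ = 479/510 = 0.93922 and z = 2.326 (z² = 5.410276).
Denominator 1 + z²/n = 1 + 5.410276/510 = 1.010608.
Center = (0.93922 + 0.005304)/1.010608 = 0.93461.
Radicand: p̂(1−p̂)/n + z²/(4n²) = 0.000111940 + 0.000005200 = 0.000117140.
Half-width = 2.326·√0.000117140/1.010608 = 0.02491.
Interval: 0.93461 ± 0.02491 → (0.9097, 0.9595).

(0.9097, 0.9595)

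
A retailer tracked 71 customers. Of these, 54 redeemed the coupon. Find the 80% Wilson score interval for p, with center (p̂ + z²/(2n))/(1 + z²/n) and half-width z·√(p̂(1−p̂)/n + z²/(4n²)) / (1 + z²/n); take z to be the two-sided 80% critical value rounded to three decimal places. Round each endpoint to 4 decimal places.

(0.6902, 0.8191)

Here p̂ = 54/71 = 0.76056 and z = 1.282 (z² = 1.643524).
1 + z²/n = 1.023148.
Adjusted center: (0.76056 + z²/(2n))/1.023148 = 0.75467.
Radicand: p̂(1−p̂)/n + z²/(4n²) = 0.002564883 + 0.000081508 = 0.002646391.
Half-width = 1.282·√0.002646391/1.023148 = 0.06446.
Interval: 0.75467 ± 0.06446 → (0.6902, 0.8191).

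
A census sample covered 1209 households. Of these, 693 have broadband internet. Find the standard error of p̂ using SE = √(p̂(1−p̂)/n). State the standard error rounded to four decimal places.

SE = 0.0142

p̂ = 693/1209 = 0.57320.
p̂(1−p̂) = 0.244642.
SE = √(0.244642/1209) = 0.0142.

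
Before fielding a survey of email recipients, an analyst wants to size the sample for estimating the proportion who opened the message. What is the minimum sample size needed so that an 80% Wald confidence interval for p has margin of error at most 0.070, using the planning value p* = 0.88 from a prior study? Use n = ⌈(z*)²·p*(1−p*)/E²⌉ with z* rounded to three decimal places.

For 80% confidence, z* = 1.282.
p*(1−p*) = 0.1056.
(z*)²·p*(1−p*)/E² = 1.643524·0.1056/0.004900 = 35.420.
Rounding up, n = 36.

n = 36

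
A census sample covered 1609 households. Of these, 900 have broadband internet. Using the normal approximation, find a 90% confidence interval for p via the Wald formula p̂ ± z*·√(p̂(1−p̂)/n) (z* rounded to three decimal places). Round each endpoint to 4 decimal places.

Sample proportion p̂ = 900/1609 = 0.55935.
SE(p̂) = √(0.55935·0.44065/1609) = 0.012377.
The 90% critical value is z* = 1.645.
Margin = 1.645·0.012377 = 0.02036.
Interval: 0.55935 ± 0.02036 → (0.5390, 0.5797).

(0.5390, 0.5797)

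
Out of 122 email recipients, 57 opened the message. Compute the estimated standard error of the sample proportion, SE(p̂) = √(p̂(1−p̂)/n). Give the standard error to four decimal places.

Sample proportion p̂ = 57/122 = 0.46721.
p̂(1−p̂) = 0.46721·0.53279 = 0.248925.
Dividing by n and taking the root: √0.002040369 = 0.0452.

SE = 0.0452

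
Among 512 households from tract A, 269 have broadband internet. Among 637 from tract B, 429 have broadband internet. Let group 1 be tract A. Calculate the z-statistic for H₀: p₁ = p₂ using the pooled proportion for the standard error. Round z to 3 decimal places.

z = -5.109

p̂₁ = 269/512 = 0.52539, p̂₂ = 429/637 = 0.67347.
Pooling: p̂ = 698/1149 = 0.60748.
Pooled SE = √[0.2384470·0.00352298] ≈ 0.028984.
z = -0.14808/0.028984 = -5.109.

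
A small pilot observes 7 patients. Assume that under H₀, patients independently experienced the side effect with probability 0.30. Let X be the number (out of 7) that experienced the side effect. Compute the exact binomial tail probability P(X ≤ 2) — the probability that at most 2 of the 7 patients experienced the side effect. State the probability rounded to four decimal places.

P = 0.6471

X ~ Binomial(n=7, p=0.30).
P(X ≤ 2) = C(7,0)·0.30^0·0.70^7 + C(7,1)·0.30^1·0.70^6 + C(7,2)·0.30^2·0.70^5.
= 0.082354 + 0.247063 + 0.317652 = 0.6471.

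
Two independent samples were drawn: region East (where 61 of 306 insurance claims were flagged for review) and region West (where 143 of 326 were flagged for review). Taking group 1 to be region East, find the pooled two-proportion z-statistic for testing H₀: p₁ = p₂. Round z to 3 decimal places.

p̂₁ = 61/306 = 0.19935, p̂₂ = 143/326 = 0.43865.
Pooling: p̂ = 204/632 = 0.32278.
Pooled SE = √[0.2185948·0.00633546] ≈ 0.037214.
z = -0.23930/0.037214 = -6.430.

z = -6.430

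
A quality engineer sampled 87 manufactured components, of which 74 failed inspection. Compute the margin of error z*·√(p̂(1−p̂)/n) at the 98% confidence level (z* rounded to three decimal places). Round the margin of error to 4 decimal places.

Sample proportion p̂ = 74/87 = 0.85057.
SE(p̂) = √(0.85057·0.14943/87) = 0.038222.
The 98% critical value is z* = 2.326.
ME = 2.326·0.038222 = 0.0889.

ME = 0.0889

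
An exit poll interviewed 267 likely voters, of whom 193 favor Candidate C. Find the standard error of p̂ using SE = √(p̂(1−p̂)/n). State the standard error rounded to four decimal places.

Sample proportion p̂ = 193/267 = 0.72285.
p̂(1−p̂) = 0.200338.
SE = √(0.200338/267) = √0.000750330 = 0.0274.

SE = 0.0274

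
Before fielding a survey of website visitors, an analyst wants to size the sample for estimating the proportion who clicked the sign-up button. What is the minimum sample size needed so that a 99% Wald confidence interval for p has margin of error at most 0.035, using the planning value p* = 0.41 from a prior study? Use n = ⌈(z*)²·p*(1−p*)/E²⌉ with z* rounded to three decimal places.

For 99% confidence, z* = 2.576.
p*(1−p*) = 0.2419.
(z*)²·p*(1−p*)/E² = 6.635776·0.2419/0.001225 = 1310.363.
⌈1310.363⌉ = 1311.

n = 1311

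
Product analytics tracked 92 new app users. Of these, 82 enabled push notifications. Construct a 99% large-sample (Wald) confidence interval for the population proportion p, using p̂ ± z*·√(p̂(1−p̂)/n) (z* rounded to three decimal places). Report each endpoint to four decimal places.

Sample proportion p̂ = 82/92 = 0.89130.
SE(p̂) = √(0.89130·0.10870/92) = 0.032451.
z* = 2.576 at the 99% level.
Margin = 2.576·0.032451 = 0.08359.
CI: 0.89130 ± 0.08359 = (0.8077, 0.9749).

(0.8077, 0.9749)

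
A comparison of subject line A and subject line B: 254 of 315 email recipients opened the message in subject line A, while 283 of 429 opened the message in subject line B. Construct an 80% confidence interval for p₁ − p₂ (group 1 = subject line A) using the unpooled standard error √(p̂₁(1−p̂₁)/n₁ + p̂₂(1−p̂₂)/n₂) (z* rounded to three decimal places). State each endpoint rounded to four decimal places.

p̂₁ = 0.80635, p̂₂ = 0.65967, so the observed difference is 0.14668.
SE = √(0.000495715 + 0.000523320) = √0.001019035 = 0.031922.
For 80% confidence, z* = 1.282. Margin of error = 0.04092.
CI: 0.14668 ± 0.04092 = (0.1058, 0.1876).

(0.1058, 0.1876)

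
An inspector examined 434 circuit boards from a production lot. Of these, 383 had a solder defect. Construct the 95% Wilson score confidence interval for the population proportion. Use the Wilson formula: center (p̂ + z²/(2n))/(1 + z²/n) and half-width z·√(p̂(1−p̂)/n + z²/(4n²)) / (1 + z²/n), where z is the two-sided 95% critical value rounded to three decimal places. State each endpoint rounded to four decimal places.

(0.8488, 0.9095)

p̂ = 383/434 = 0.88249; z = 1.960, so z² = 3.841600.
1 + z²/n = 1.008852.
Center = (0.88249 + 0.004426)/1.008852 = 0.87913.
Radicand: p̂(1−p̂)/n + z²/(4n²) = 0.000238946 + 0.000005099 = 0.000244045.
Half-width = 1.960·√0.000244045/1.008852 = 0.03035.
So the interval runs from 0.8488 to 0.9095.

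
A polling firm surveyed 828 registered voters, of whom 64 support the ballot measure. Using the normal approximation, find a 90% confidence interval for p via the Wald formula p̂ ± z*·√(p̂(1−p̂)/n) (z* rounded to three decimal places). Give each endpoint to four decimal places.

Sample proportion p̂ = 64/828 = 0.07729.
SE = √(p̂(1−p̂)/n) = √(0.071320/828) = 0.009281.
For 90% confidence, z* = 1.645.
Margin = 1.645·0.009281 = 0.01527.
So the interval runs from 0.0620 to 0.0926.

(0.0620, 0.0926)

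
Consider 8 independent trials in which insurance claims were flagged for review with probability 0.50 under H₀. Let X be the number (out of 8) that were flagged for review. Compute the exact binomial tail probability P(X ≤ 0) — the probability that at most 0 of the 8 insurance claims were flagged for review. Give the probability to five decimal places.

P = 0.00391

X ~ Binomial(n=8, p=0.50).
P(X ≤ 0) = C(8,0)·0.50^0·0.50^8.
= 0.003906 = 0.00391.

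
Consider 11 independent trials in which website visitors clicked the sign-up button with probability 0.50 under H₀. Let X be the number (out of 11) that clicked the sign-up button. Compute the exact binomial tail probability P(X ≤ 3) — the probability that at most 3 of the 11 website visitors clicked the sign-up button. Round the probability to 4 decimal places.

P = 0.1133

X ~ Binomial(n=11, p=0.50).
P(X ≤ 3) = C(11,0)·0.50^0·0.50^11 + C(11,1)·0.50^1·0.50^10 + C(11,2)·0.50^2·0.50^9 + C(11,3)·0.50^3·0.50^8.
= 0.000488 + 0.005371 + 0.026855 + 0.080566 = 0.1133.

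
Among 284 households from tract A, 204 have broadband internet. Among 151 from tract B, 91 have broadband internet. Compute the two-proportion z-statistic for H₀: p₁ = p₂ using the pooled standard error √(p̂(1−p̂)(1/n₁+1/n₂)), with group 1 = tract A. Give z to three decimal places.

z = 2.458

Sample proportions: p̂₁ = 204/284 = 0.71831 and p̂₂ = 91/151 = 0.60265.
Pooling: p̂ = 295/435 = 0.67816.
SE = √[p̂(1−p̂)(1/n₁+1/n₂)] = √[0.67816·0.32184·(1/284+1/151)] ≈ 0.047053.
z = (p̂₁ − p̂₂)/SE = (0.71831 − 0.60265)/0.047053 = 0.11566/0.047053 = 2.458.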